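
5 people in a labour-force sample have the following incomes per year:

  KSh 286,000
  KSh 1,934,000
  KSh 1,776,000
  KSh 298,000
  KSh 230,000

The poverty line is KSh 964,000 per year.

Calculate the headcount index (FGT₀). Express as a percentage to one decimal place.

60.0%

3 of the 5 people have income below KSh 964,000.
H = 3/5 = 60.0%.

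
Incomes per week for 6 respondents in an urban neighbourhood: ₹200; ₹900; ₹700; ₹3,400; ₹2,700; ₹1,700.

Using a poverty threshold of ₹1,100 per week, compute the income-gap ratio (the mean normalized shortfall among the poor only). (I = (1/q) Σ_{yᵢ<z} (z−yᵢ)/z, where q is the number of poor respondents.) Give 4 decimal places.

Incomes under z: ₹200, ₹700, ₹900 (q = 3 of N = 6).
Shortfall ratios (z−y)/z: 0.8182, 0.3636, 0.1818; sum = 1.363636.
The income-gap ratio divides by q (the poor only): 1.363636 / 3 = 0.4545.

0.4545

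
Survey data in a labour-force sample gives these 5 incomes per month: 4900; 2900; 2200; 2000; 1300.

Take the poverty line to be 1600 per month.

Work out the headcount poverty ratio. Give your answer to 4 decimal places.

0.2000

1 of the 5 families have income below 1600.
H = 1/5 = 0.2000.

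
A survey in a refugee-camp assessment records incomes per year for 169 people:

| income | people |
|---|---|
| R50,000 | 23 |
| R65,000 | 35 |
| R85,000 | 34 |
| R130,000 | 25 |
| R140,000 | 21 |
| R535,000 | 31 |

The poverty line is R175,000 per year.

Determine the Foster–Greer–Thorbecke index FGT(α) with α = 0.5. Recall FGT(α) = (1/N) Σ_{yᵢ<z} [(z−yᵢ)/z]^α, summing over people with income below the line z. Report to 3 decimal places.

0.554

Incomes under z: 23×R50,000, 35×R65,000, 34×R85,000, 25×R130,000, 21×R140,000 (q = 138 of N = 169).
Normalized shortfalls: (175000−50000)/175000 = 0.7143 (×23); (175000−65000)/175000 = 0.6286 (×35); (175000−85000)/175000 = 0.5143 (×34); (175000−130000)/175000 = 0.2571 (×25); (175000−140000)/175000 = 0.2000 (×21).
Raised to α = 0.5: 0.84515 (×23); 0.79282 (×35); 0.71714 (×34); 0.50709 (×25); 0.44721 (×21).
Sum = 93.638885; FGT(0.5) = 93.638885 / 169 = 0.554.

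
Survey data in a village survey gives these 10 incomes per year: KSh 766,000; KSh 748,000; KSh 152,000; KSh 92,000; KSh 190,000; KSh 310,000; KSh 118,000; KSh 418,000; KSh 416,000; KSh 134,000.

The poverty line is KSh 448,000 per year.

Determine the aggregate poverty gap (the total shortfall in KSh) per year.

KSh 1,754,000

Poor units: KSh 92,000, KSh 118,000, KSh 134,000, KSh 152,000, KSh 190,000, KSh 310,000, KSh 416,000, KSh 418,000 (q = 8 of N = 10).
Individual gaps: 448000−92000 = 356000; 448000−118000 = 330000; 448000−134000 = 314000; 448000−152000 = 296000; 448000−190000 = 258000; 448000−310000 = 138000; 448000−416000 = 32000; 448000−418000 = 30000.
Aggregate gap = KSh 1,754,000.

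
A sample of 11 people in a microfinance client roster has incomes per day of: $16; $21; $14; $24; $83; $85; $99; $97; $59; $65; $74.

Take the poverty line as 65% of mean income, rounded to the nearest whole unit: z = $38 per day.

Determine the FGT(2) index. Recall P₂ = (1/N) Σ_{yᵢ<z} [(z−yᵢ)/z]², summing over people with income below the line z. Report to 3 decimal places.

Below the line: $14, $16, $21, $24 (q = 4 of N = 11).
Normalized shortfalls: (38−14)/38 = 0.6316; (38−16)/38 = 0.5789; (38−21)/38 = 0.4474; (38−24)/38 = 0.3684.
Squared: 0.3989; 0.3352; 0.2001; 0.1357.
Sum = 1.069945; P₂ = 1.069945 / 11 = 0.097.

0.097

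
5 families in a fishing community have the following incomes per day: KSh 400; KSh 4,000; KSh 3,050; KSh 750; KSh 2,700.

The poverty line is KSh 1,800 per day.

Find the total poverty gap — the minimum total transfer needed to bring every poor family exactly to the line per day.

KSh 2,450

Poor units: KSh 400, KSh 750 (q = 2 of N = 5).
Individual gaps: 1800−400 = 1400; 1800−750 = 1050.
Aggregate gap = KSh 2,450.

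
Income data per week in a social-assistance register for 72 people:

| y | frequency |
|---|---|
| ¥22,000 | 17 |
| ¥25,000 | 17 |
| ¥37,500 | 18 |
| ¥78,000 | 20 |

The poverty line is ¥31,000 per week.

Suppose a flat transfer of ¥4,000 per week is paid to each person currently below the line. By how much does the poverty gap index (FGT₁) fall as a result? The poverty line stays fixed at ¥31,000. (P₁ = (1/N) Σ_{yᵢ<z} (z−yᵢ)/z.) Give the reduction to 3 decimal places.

0.061

Before: below the line — 17×¥22,000, 17×¥25,000; poverty gap index (FGT₁) = 0.11425.
After the ¥4,000 transfer: below the line — 17×¥26,000, 17×¥29,000; poverty gap index (FGT₁) = 0.05332.
Reduction = 0.11425 − 0.05332 = 0.061.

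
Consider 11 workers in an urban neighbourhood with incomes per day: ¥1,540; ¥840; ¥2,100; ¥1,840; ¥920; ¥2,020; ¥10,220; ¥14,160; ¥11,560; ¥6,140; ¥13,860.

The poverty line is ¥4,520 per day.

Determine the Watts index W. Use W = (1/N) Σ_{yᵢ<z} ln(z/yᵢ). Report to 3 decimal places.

Incomes under z: ¥840, ¥920, ¥1,540, ¥1,840, ¥2,020, ¥2,100 (q = 6 of N = 11).
Log shortfalls: ln(4520/840) = 1.6829; ln(4520/920) = 1.5919; ln(4520/1540) = 1.0767; ln(4520/1840) = 0.8987; ln(4520/2020) = 0.8054; ln(4520/2100) = 0.7666.
W = 6.822224 / 11 = 0.620.

0.620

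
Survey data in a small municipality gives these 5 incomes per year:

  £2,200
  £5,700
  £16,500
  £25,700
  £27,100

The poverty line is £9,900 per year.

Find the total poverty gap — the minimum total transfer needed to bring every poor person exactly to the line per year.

Below the line: £2,200, £5,700 (q = 2 of N = 5).
Individual gaps: 9900−2200 = 7700; 9900−5700 = 4200.
Aggregate gap = £11,900.

£11,900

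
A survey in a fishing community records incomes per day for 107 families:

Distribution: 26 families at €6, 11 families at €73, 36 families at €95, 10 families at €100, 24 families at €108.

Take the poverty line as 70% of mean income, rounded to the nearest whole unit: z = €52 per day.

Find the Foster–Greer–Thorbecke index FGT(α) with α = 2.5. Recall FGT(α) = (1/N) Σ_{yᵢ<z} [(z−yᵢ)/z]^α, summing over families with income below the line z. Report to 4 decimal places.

0.1788

Poor units: 26×€6 (q = 26 of N = 107).
Shortfall ratios: (52−6)/52 = 0.8846 (×26).
Raised to α = 2.5: 0.73601 (×26).
Sum = 19.136370; FGT(2.5) = 19.136370 / 107 = 0.1788.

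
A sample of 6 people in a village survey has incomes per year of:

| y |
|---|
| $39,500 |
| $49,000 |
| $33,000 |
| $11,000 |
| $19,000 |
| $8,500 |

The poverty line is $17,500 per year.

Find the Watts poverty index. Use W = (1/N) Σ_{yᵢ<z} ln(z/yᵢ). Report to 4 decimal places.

Poor units: $8,500, $11,000 (q = 2 of N = 6).
Log gaps: ln(17500/8500) = 0.7221; ln(17500/11000) = 0.4643.
W = 1.186440 / 6 = 0.1977.

0.1977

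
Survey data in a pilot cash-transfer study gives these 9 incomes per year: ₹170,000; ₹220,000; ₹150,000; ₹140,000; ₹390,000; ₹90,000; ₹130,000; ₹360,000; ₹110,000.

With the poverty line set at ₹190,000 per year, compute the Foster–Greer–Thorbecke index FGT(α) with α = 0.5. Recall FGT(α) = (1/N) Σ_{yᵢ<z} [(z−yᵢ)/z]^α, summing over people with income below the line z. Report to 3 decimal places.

0.359

Below the line: ₹90,000, ₹110,000, ₹130,000, ₹140,000, ₹150,000, ₹170,000 (q = 6 of N = 9).
Gap ratios (z−y)/z: (190000−90000)/190000 = 0.5263; (190000−110000)/190000 = 0.4211; (190000−130000)/190000 = 0.3158; (190000−140000)/190000 = 0.2632; (190000−150000)/190000 = 0.2105; (190000−170000)/190000 = 0.1053.
Raised to α = 0.5: 0.72548; 0.64889; 0.56195; 0.51299; 0.45883; 0.32444.
Sum = 3.232577; FGT(0.5) = 3.232577 / 9 = 0.359.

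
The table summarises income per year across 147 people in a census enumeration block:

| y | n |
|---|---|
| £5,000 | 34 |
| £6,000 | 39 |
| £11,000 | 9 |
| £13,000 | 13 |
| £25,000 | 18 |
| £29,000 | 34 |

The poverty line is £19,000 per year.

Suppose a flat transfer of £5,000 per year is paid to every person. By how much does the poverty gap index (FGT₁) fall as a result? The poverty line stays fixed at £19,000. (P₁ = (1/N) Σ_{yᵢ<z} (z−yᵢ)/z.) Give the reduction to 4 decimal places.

0.1701

Before: below the line — 34×£5,000, 39×£6,000, 9×£11,000, 13×£13,000; poverty gap index (FGT₁) = 0.405657.
After the £5,000 transfer: below the line — 34×£10,000, 39×£11,000, 9×£16,000, 13×£18,000; poverty gap index (FGT₁) = 0.235589.
Reduction = 0.405657 − 0.235589 = 0.1701.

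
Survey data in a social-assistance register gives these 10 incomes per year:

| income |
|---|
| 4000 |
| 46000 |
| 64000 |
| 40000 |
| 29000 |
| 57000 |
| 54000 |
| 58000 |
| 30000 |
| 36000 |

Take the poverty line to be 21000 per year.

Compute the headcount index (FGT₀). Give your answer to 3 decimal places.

0.100

1 of the 10 respondents have income below 21000.
H = 1/10 = 0.100.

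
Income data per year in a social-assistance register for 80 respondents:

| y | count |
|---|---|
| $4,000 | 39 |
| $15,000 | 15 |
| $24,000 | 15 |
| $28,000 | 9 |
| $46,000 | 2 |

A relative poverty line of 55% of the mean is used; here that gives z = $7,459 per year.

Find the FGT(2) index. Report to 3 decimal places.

0.105

Below the line: 39×$4,000 (q = 39 of N = 80).
Shortfall ratios: (7459−4000)/7459 = 0.4637 (×39).
Squared: 0.2151 (×39).
Sum = 8.386959; P₂ = 8.386959 / 80 = 0.105.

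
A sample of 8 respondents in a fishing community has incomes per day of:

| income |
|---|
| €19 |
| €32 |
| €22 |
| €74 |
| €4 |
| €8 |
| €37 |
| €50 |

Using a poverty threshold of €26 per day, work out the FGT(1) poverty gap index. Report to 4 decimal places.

Poor units: €4, €8, €19, €22 (q = 4 of N = 8).
Gap ratios (z−y)/z: (26−4)/26 = 0.8462; (26−8)/26 = 0.6923; (26−19)/26 = 0.2692; (26−22)/26 = 0.1538.
Σ = 1.961538. Dividing by the full population N = 8 gives P₁ = 0.2452.

0.2452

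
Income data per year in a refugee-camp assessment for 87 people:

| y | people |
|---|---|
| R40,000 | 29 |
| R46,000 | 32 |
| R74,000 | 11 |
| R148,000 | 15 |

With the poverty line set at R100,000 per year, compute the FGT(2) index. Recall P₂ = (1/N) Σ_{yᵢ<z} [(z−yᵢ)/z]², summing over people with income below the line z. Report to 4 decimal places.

Incomes under z: 29×R40,000, 32×R46,000, 11×R74,000 (q = 72 of N = 87).
Normalized shortfalls: (100000−40000)/100000 = 0.6000 (×29); (100000−46000)/100000 = 0.5400 (×32); (100000−74000)/100000 = 0.2600 (×11).
Squared: 0.3600 (×29); 0.2916 (×32); 0.0676 (×11).
Sum = 20.514800; P₂ = 20.514800 / 87 = 0.2358.

0.2358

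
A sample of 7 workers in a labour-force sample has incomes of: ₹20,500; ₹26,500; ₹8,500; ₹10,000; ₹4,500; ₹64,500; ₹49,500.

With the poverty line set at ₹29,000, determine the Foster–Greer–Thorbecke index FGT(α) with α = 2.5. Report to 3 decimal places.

Below z: ₹4,500, ₹8,500, ₹10,000, ₹20,500, ₹26,500 (q = 5 of N = 7).
Relative gaps: (29000−4500)/29000 = 0.8448; (29000−8500)/29000 = 0.7069; (29000−10000)/29000 = 0.6552; (29000−20500)/29000 = 0.2931; (29000−26500)/29000 = 0.0862.
Raised to α = 2.5: 0.65602; 0.42014; 0.34745; 0.04651; 0.00218.
Sum = 1.472301; FGT(2.5) = 1.472301 / 7 = 0.210.

0.210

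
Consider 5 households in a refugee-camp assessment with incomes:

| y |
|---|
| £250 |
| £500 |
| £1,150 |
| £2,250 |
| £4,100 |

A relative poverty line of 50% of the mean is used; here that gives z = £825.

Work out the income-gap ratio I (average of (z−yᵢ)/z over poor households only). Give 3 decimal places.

Incomes under z: £250, £500 (q = 2 of N = 5).
Relative gaps: 0.6970, 0.3939; sum = 1.090909.
The income-gap ratio divides by q (the poor only): 1.090909 / 2 = 0.545.

0.545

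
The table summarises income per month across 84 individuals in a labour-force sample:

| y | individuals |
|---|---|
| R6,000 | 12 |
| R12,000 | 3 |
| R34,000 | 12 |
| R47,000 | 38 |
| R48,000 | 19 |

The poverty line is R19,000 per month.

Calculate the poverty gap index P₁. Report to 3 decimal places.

0.111

Incomes under z: 12×R6,000, 3×R12,000 (q = 15 of N = 84).
Gap ratios (z−y)/z: (19000−6000)/19000 = 0.6842 (×12); (19000−12000)/19000 = 0.3684 (×3).
Σ = 9.315789. Dividing by the full population N = 84 gives P₁ = 0.111.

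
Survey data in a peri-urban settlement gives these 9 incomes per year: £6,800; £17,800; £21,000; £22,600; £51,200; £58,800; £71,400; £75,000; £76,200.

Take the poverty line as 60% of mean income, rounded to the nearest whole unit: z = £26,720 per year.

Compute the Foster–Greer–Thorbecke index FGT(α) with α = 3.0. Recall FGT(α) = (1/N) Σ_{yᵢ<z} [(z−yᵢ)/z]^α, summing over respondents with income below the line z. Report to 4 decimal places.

0.0517

Below the line: £6,800, £17,800, £21,000, £22,600 (q = 4 of N = 9).
Normalized shortfalls: (26720−6800)/26720 = 0.7455; (26720−17800)/26720 = 0.3338; (26720−21000)/26720 = 0.2141; (26720−22600)/26720 = 0.1542.
Raised to α = 3.0: 0.41434; 0.03720; 0.00981; 0.00367.
Sum = 0.465021; FGT(3.0) = 0.465021 / 9 = 0.0517.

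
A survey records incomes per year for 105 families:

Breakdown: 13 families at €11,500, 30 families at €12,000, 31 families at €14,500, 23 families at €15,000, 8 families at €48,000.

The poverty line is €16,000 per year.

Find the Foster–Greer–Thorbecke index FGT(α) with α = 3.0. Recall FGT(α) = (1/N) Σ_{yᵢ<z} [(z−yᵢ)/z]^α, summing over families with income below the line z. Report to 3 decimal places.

0.008

Below the line: 13×€11,500, 30×€12,000, 31×€14,500, 23×€15,000 (q = 97 of N = 105).
Relative gaps: (16000−11500)/16000 = 0.2812 (×13); (16000−12000)/16000 = 0.2500 (×30); (16000−14500)/16000 = 0.0938 (×31); (16000−15000)/16000 = 0.0625 (×23).
Raised to α = 3.0: 0.02225 (×13); 0.01562 (×30); 0.00082 (×31); 0.00024 (×23).
Sum = 0.789124; FGT(3.0) = 0.789124 / 105 = 0.008.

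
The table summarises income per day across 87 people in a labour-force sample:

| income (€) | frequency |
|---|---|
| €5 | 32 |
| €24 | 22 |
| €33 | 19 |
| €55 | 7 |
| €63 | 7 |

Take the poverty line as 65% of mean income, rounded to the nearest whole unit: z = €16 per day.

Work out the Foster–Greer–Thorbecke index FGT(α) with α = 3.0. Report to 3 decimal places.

Poor units: 32×€5 (q = 32 of N = 87).
Gap ratios (z−y)/z: (16−5)/16 = 0.6875 (×32).
Raised to α = 3.0: 0.32495 (×32).
Sum = 10.398438; FGT(3.0) = 10.398438 / 87 = 0.120.

0.120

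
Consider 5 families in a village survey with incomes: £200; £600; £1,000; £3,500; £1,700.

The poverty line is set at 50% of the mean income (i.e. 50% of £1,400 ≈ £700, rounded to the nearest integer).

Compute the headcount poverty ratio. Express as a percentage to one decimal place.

40.0%

2 of the 5 families have income below £700.
H = 2/5 = 40.0%.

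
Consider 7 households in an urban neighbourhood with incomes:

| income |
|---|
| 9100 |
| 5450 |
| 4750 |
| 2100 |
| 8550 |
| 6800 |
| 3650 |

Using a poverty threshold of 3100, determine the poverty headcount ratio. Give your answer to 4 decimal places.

1 of the 7 households have income below 3100.
H = 1/7 = 0.1429.

0.1429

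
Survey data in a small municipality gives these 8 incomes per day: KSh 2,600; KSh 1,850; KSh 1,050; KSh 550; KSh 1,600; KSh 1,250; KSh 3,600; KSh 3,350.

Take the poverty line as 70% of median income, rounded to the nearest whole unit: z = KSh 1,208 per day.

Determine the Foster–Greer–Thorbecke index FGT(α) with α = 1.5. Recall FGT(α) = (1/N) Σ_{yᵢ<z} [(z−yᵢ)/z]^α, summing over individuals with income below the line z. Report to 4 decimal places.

0.0562

Below z: KSh 550, KSh 1,050 (q = 2 of N = 8).
Relative gaps: (1208−550)/1208 = 0.5447; (1208−1050)/1208 = 0.1308.
Raised to α = 1.5: 0.40201; 0.04730.
Sum = 0.449314; FGT(1.5) = 0.449314 / 8 = 0.0562.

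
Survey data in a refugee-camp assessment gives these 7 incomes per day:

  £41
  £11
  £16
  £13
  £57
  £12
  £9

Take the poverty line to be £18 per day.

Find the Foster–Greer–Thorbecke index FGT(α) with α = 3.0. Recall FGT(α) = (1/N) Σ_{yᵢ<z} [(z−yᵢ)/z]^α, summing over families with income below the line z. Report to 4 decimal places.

Below the line: £9, £11, £12, £13, £16 (q = 5 of N = 7).
Gap ratios (z−y)/z: (18−9)/18 = 0.5000; (18−11)/18 = 0.3889; (18−12)/18 = 0.3333; (18−13)/18 = 0.2778; (18−16)/18 = 0.1111.
Raised to α = 3.0: 0.12500; 0.05881; 0.03704; 0.02143; 0.00137.
Sum = 0.243656; FGT(3.0) = 0.243656 / 7 = 0.0348.

0.0348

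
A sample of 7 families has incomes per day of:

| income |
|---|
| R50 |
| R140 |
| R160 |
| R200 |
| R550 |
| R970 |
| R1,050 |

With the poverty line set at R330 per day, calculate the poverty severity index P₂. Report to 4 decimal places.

Below the line: R50, R140, R160, R200 (q = 4 of N = 7).
Shortfall ratios: (330−50)/330 = 0.8485; (330−140)/330 = 0.5758; (330−160)/330 = 0.5152; (330−200)/330 = 0.3939.
Squared: 0.7199; 0.3315; 0.2654; 0.1552.
Sum = 1.471993; P₂ = 1.471993 / 7 = 0.2103.

0.2103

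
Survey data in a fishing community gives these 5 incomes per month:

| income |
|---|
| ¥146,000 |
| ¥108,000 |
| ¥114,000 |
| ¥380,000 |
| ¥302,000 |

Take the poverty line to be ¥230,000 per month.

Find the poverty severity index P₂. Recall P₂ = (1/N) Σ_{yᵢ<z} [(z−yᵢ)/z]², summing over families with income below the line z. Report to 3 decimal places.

0.134

Poor units: ¥108,000, ¥114,000, ¥146,000 (q = 3 of N = 5).
Normalized shortfalls: (230000−108000)/230000 = 0.5304; (230000−114000)/230000 = 0.5043; (230000−146000)/230000 = 0.3652.
Squared: 0.2814; 0.2544; 0.1334.
Sum = 0.669112; P₂ = 0.669112 / 5 = 0.134.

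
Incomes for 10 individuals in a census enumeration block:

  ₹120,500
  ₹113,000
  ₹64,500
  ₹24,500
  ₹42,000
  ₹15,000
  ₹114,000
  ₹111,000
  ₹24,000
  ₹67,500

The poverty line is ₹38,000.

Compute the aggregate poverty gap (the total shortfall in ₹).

Poor units: ₹15,000, ₹24,000, ₹24,500 (q = 3 of N = 10).
Individual gaps: 38000−15000 = 23000; 38000−24000 = 14000; 38000−24500 = 13500.
Aggregate gap = ₹50,500.

₹50,500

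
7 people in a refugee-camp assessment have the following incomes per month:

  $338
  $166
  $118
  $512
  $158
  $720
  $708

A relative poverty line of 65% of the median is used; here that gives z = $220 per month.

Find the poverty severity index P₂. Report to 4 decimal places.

0.0507

Below the line: $118, $158, $166 (q = 3 of N = 7).
Relative gaps: (220−118)/220 = 0.4636; (220−158)/220 = 0.2818; (220−166)/220 = 0.2455.
Squared: 0.2150; 0.0794; 0.0602.
Sum = 0.354628; P₂ = 0.354628 / 7 = 0.0507.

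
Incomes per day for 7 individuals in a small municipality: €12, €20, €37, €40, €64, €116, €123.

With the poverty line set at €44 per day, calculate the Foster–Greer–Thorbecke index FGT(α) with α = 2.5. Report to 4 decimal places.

0.0976

Below the line: €12, €20, €37, €40 (q = 4 of N = 7).
Normalized shortfalls: (44−12)/44 = 0.7273; (44−20)/44 = 0.5455; (44−37)/44 = 0.1591; (44−40)/44 = 0.0909.
Raised to α = 2.5: 0.45107; 0.21973; 0.01010; 0.00249.
Sum = 0.683390; FGT(2.5) = 0.683390 / 7 = 0.0976.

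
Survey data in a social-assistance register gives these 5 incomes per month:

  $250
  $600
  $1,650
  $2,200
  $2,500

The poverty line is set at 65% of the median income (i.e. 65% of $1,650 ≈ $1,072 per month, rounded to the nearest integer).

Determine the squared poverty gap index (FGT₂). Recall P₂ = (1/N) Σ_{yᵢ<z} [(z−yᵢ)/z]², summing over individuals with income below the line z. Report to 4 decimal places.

Below the line: $250, $600 (q = 2 of N = 5).
Normalized shortfalls: (1072−250)/1072 = 0.7668; (1072−600)/1072 = 0.4403.
Squared: 0.5880; 0.1939.
Sum = 0.781831; P₂ = 0.781831 / 5 = 0.1564.

0.1564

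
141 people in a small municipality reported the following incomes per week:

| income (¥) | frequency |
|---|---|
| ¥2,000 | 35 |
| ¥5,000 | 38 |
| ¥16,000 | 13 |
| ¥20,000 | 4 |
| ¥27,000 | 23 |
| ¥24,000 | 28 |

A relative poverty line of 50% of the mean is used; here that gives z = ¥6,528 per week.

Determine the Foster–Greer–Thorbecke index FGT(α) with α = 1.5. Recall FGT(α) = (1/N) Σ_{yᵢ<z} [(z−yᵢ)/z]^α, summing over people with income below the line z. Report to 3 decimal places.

0.174

Incomes under z: 35×¥2,000, 38×¥5,000 (q = 73 of N = 141).
Gap ratios (z−y)/z: (6528−2000)/6528 = 0.6936 (×35); (6528−5000)/6528 = 0.2341 (×38).
Raised to α = 1.5: 0.57768 (×35); 0.11324 (×38).
Sum = 24.522165; FGT(1.5) = 24.522165 / 141 = 0.174.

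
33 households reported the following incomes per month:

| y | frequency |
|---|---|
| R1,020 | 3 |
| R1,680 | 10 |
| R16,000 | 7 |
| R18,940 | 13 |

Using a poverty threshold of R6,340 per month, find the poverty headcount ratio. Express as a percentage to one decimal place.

13 of the 33 households have income below R6,340.
H = 13/33 = 39.4%.

39.4%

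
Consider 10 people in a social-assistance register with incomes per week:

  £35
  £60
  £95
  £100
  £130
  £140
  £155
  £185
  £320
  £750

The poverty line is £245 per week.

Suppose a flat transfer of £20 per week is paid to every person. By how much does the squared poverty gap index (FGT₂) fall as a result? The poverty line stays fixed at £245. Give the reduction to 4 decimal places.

Before: below the line — £35, £60, £95, £100, £130, £140, £155, £185; squared poverty gap index (FGT₂) = 0.262890.
After the £20 transfer: below the line — £55, £80, £115, £120, £150, £160, £175, £205; squared poverty gap index (FGT₂) = 0.197584.
Reduction = 0.262890 − 0.197584 = 0.0653.

0.0653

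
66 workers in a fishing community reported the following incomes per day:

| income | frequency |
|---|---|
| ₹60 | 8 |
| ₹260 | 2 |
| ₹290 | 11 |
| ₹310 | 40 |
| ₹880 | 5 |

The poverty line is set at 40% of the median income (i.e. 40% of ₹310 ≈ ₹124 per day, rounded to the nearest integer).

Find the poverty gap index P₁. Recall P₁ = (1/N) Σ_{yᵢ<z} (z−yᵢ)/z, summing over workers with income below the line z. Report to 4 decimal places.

0.0626

Below the line: 8×₹60 (q = 8 of N = 66).
Gap ratios (z−y)/z: (124−60)/124 = 0.5161 (×8).
Sum of shortfalls = 4.129032; P₁ averages over all N: 4.129032 / 66 = 0.0626.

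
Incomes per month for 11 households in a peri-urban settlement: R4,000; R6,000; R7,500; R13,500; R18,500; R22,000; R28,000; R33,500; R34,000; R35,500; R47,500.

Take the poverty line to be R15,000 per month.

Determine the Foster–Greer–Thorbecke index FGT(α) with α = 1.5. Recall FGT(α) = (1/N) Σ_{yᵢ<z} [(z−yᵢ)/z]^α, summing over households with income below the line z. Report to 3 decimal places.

0.134

Poor units: R4,000, R6,000, R7,500, R13,500 (q = 4 of N = 11).
Gap ratios (z−y)/z: (15000−4000)/15000 = 0.7333; (15000−6000)/15000 = 0.6000; (15000−7500)/15000 = 0.5000; (15000−13500)/15000 = 0.1000.
Raised to α = 1.5: 0.62799; 0.46476; 0.35355; 0.03162.
Sum = 1.477923; FGT(1.5) = 1.477923 / 11 = 0.134.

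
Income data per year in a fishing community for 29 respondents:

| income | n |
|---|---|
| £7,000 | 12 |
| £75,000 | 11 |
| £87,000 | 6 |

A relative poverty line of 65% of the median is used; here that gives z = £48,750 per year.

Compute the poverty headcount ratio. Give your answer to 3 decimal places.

12 of the 29 respondents have income below £48,750.
H = 12/29 = 0.414.

0.414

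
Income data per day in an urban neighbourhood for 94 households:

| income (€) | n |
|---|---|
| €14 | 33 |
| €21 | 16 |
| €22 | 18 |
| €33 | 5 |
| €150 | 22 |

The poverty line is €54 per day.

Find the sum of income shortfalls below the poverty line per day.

Below z: 33×€14, 16×€21, 18×€22, 5×€33 (q = 72 of N = 94).
Individual gaps: 33×(54−14) = 1320; 16×(54−21) = 528; 18×(54−22) = 576; 5×(54−33) = 105.
Aggregate gap = €2,529.

€2,529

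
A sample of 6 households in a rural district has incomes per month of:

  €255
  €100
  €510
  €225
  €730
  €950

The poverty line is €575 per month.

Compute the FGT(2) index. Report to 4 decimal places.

0.2292

Below z: €100, €225, €255, €510 (q = 4 of N = 6).
Normalized shortfalls: (575−100)/575 = 0.8261; (575−225)/575 = 0.6087; (575−255)/575 = 0.5565; (575−510)/575 = 0.1130.
Squared: 0.6824; 0.3705; 0.3097; 0.0128.
Sum = 1.375425; P₂ = 1.375425 / 6 = 0.2292.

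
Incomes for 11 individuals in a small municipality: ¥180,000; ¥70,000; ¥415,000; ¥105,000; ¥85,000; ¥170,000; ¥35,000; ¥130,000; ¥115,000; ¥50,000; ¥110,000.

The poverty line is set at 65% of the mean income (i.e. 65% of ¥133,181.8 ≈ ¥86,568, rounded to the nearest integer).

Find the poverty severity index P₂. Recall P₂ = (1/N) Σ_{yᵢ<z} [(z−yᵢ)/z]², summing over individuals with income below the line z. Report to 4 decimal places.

0.0518

Below z: ¥35,000, ¥50,000, ¥70,000, ¥85,000 (q = 4 of N = 11).
Relative gaps: (86568−35000)/86568 = 0.5957; (86568−50000)/86568 = 0.4224; (86568−70000)/86568 = 0.1914; (86568−85000)/86568 = 0.0181.
Squared: 0.3549; 0.1784; 0.0366; 0.0003.
Sum = 0.570246; P₂ = 0.570246 / 11 = 0.0518.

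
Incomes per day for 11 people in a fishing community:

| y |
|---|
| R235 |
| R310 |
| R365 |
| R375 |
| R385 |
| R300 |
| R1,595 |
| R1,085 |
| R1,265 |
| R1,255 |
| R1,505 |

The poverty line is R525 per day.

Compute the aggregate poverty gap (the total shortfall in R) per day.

Incomes under z: R235, R300, R310, R365, R375, R385 (q = 6 of N = 11).
Individual gaps: 525−235 = 290; 525−300 = 225; 525−310 = 215; 525−365 = 160; 525−375 = 150; 525−385 = 140.
Aggregate gap = R1,180.

R1,180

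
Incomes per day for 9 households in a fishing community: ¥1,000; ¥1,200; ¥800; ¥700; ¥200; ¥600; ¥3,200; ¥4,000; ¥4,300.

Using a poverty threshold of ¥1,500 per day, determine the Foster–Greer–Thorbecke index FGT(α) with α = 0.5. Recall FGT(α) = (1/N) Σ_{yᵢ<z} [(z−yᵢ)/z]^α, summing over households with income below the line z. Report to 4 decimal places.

Poor units: ¥200, ¥600, ¥700, ¥800, ¥1,000, ¥1,200 (q = 6 of N = 9).
Normalized shortfalls: (1500−200)/1500 = 0.8667; (1500−600)/1500 = 0.6000; (1500−700)/1500 = 0.5333; (1500−800)/1500 = 0.4667; (1500−1000)/1500 = 0.3333; (1500−1200)/1500 = 0.2000.
Raised to α = 0.5: 0.93095; 0.77460; 0.73030; 0.68313; 0.57735; 0.44721.
Sum = 4.143537; FGT(0.5) = 4.143537 / 9 = 0.4604.

0.4604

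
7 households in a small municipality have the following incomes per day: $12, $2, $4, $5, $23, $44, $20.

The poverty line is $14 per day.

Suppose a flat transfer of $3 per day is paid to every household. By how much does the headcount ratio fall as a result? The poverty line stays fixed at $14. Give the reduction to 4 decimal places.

Before: below the line — $2, $4, $5, $12; headcount ratio = 0.571429.
After the $3 transfer: below the line — $5, $7, $8; headcount ratio = 0.428571.
Reduction = 0.571429 − 0.428571 = 0.1429.

0.1429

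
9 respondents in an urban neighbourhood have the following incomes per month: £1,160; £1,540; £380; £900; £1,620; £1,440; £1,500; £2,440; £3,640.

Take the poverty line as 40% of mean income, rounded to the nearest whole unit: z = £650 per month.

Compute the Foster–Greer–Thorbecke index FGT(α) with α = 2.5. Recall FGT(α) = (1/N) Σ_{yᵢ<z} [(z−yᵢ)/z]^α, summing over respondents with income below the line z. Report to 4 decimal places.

Below z: £380 (q = 1 of N = 9).
Relative gaps: (650−380)/650 = 0.4154.
Raised to α = 2.5: 0.11121.
Sum = 0.111205; FGT(2.5) = 0.111205 / 9 = 0.0124.

0.0124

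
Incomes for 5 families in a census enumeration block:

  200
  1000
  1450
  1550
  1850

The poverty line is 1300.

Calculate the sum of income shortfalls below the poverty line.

1400

Below the line: 200, 1000 (q = 2 of N = 5).
Individual gaps: 1300−200 = 1100; 1300−1000 = 300.
Aggregate gap = 1400.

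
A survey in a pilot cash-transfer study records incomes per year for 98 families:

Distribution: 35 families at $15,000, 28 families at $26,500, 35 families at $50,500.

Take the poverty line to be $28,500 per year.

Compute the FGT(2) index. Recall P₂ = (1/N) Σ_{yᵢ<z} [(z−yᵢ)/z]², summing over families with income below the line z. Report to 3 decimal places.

0.082

Below the line: 35×$15,000, 28×$26,500 (q = 63 of N = 98).
Normalized shortfalls: (28500−15000)/28500 = 0.4737 (×35); (28500−26500)/28500 = 0.0702 (×28).
Squared: 0.2244 (×35); 0.0049 (×28).
Sum = 7.991074; P₂ = 7.991074 / 98 = 0.082.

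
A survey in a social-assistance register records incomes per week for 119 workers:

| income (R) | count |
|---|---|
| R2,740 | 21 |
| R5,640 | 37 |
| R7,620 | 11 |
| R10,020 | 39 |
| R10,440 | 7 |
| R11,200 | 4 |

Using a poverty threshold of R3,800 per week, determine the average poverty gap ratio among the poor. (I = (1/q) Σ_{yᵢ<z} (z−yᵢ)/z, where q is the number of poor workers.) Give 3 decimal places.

0.279

Below the line: 21×R2,740 (q = 21 of N = 119).
Relative gaps: 0.2789 (×21); sum = 5.857895.
The income-gap ratio divides by q (the poor only): 5.857895 / 21 = 0.279.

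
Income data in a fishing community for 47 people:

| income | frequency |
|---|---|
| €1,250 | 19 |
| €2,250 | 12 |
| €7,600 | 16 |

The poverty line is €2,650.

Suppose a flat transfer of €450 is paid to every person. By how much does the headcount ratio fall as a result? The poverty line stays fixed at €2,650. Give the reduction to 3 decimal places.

0.255

Before: below the line — 19×€1,250, 12×€2,250; headcount ratio = 0.65957.
After the €450 transfer: below the line — 19×€1,700; headcount ratio = 0.40426.
Reduction = 0.65957 − 0.40426 = 0.255.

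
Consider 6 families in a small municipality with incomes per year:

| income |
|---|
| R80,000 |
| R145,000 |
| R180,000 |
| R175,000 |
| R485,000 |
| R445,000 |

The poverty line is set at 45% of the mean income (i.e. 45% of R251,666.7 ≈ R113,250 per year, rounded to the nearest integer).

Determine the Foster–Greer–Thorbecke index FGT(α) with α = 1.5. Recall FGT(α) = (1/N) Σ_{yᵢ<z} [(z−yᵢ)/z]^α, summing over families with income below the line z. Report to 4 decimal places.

Poor units: R80,000 (q = 1 of N = 6).
Normalized shortfalls: (113250−80000)/113250 = 0.2936.
Raised to α = 1.5: 0.15909.
Sum = 0.159085; FGT(1.5) = 0.159085 / 6 = 0.0265.

0.0265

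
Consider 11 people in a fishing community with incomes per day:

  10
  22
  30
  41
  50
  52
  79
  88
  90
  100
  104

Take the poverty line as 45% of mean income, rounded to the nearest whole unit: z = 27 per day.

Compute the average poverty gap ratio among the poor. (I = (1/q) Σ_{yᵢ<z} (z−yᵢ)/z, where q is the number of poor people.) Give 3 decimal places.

0.407

Incomes under z: 10, 22 (q = 2 of N = 11).
Relative gaps: 0.6296, 0.1852; sum = 0.814815.
The income-gap ratio divides by q (the poor only): 0.814815 / 2 = 0.407.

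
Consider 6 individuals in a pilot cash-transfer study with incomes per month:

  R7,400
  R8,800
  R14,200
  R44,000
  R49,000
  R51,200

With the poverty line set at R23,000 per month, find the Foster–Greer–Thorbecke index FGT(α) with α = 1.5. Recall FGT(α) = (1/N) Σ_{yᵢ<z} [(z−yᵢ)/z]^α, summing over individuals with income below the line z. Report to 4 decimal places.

Below z: R7,400, R8,800, R14,200 (q = 3 of N = 6).
Relative gaps: (23000−7400)/23000 = 0.6783; (23000−8800)/23000 = 0.6174; (23000−14200)/23000 = 0.3826.
Raised to α = 1.5: 0.55859; 0.48511; 0.23666.
Sum = 1.280367; FGT(1.5) = 1.280367 / 6 = 0.2134.

0.2134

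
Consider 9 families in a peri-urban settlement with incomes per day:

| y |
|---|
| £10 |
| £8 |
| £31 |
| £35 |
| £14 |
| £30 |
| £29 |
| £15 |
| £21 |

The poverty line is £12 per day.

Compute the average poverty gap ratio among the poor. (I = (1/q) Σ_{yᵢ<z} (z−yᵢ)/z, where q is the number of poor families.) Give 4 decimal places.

Below the line: £8, £10 (q = 2 of N = 9).
Relative gaps: 0.3333, 0.1667; sum = 0.500000.
I averages over the q = 2 poor units only: 0.500000 / 2 = 0.2500.

0.2500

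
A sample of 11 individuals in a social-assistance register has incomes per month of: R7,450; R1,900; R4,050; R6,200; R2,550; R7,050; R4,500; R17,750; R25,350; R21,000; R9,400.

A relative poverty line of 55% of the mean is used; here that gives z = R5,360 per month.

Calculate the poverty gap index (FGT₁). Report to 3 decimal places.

Below the line: R1,900, R2,550, R4,050, R4,500 (q = 4 of N = 11).
Normalized shortfalls: (5360−1900)/5360 = 0.6455; (5360−2550)/5360 = 0.5243; (5360−4050)/5360 = 0.2444; (5360−4500)/5360 = 0.1604.
Sum of shortfalls = 1.574627; P₁ averages over all N: 1.574627 / 11 = 0.143.

0.143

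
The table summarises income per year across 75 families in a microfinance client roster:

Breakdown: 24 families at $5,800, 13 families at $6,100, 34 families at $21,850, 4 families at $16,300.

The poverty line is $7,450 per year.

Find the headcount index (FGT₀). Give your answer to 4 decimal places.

37 of the 75 families have income below $7,450.
H = 37/75 = 0.4933.

0.4933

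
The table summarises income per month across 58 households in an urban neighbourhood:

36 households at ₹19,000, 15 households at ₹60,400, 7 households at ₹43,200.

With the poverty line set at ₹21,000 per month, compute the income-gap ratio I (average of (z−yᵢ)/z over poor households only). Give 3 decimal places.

0.095

Poor units: 36×₹19,000 (q = 36 of N = 58).
Shortfall ratios (z−y)/z: 0.0952 (×36); sum = 3.428571.
The income-gap ratio divides by q (the poor only): 3.428571 / 36 = 0.095.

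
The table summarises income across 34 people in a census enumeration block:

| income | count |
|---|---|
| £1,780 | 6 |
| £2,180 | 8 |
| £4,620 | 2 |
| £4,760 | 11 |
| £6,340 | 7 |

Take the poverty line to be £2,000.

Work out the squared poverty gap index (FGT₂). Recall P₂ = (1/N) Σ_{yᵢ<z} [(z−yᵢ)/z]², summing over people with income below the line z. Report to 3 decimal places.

Poor units: 6×£1,780 (q = 6 of N = 34).
Relative gaps: (2000−1780)/2000 = 0.1100 (×6).
Squared: 0.0121 (×6).
Sum = 0.072600; P₂ = 0.072600 / 34 = 0.002.

0.002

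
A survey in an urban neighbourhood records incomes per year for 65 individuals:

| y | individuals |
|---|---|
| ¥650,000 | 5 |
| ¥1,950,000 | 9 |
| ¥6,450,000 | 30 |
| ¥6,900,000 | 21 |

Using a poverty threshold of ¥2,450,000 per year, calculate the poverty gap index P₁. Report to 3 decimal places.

Poor units: 5×¥650,000, 9×¥1,950,000 (q = 14 of N = 65).
Normalized shortfalls: (2450000−650000)/2450000 = 0.7347 (×5); (2450000−1950000)/2450000 = 0.2041 (×9).
Σ = 5.510204. Dividing by the full population N = 65 gives P₁ = 0.085.

0.085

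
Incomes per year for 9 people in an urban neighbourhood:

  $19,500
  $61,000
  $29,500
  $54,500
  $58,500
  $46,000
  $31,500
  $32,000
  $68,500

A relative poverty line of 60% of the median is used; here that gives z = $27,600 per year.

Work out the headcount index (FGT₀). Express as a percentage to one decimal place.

11.1%

1 of the 9 people have income below $27,600.
H = 1/9 = 11.1%.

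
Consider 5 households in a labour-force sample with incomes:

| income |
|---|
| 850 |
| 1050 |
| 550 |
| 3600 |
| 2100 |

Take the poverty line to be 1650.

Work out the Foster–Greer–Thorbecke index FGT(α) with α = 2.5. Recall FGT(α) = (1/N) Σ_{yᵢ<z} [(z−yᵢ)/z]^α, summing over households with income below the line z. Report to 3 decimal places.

Poor units: 550, 850, 1050 (q = 3 of N = 5).
Normalized shortfalls: (1650−550)/1650 = 0.6667; (1650−850)/1650 = 0.4848; (1650−1050)/1650 = 0.3636.
Raised to α = 2.5: 0.36289; 0.16369; 0.07974.
Sum = 0.606313; FGT(2.5) = 0.606313 / 5 = 0.121.

0.121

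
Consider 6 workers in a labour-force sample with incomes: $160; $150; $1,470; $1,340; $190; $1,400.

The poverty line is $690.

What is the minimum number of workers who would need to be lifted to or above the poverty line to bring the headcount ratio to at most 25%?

Currently q = 3 of N = 6 are below the line (H = 0.500).
A headcount ratio of at most 25% allows at most ⌊0.25 × 6⌋ = 1 poor workers.
So at least 3 − 1 = 2 must be lifted.

2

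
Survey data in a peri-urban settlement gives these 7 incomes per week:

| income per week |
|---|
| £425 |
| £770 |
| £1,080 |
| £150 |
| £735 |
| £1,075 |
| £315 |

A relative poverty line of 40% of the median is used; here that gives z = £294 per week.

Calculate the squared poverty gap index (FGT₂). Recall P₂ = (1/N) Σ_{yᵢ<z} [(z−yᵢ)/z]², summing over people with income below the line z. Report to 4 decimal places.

0.0343

Incomes under z: £150 (q = 1 of N = 7).
Shortfall ratios: (294−150)/294 = 0.4898.
Squared: 0.2399.
Sum = 0.239900; P₂ = 0.239900 / 7 = 0.0343.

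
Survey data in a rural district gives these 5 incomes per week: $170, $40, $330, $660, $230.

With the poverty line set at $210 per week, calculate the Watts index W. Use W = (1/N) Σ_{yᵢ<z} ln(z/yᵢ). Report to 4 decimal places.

Poor units: $40, $170 (q = 2 of N = 5).
Log gaps: ln(210/40) = 1.6582; ln(210/170) = 0.2113.
W = 1.869537 / 5 = 0.3739.

0.3739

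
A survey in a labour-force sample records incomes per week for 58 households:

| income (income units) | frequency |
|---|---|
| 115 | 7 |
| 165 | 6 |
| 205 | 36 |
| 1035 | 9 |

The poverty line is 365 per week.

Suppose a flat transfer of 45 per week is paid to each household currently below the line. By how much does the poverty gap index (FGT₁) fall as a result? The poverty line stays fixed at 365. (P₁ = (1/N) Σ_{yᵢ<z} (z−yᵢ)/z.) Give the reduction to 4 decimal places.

Before: below the line — 7×115, 6×165, 36×205; poverty gap index (FGT₁) = 0.411431.
After the 45 transfer: below the line — 7×160, 6×210, 36×250; poverty gap index (FGT₁) = 0.307274.
Reduction = 0.411431 − 0.307274 = 0.1042.

0.1042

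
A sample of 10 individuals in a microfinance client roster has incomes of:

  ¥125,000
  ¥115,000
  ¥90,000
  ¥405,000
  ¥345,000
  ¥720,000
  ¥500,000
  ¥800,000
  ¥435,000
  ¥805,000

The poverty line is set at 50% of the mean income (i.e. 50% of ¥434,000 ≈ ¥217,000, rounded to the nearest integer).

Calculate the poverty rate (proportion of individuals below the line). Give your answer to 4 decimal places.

0.3000

3 of the 10 individuals have income below ¥217,000.
H = 3/10 = 0.3000.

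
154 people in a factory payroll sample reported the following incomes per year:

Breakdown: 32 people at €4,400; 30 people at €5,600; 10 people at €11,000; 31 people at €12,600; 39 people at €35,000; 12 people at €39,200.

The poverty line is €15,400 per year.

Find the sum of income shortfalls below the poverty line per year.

Poor units: 32×€4,400, 30×€5,600, 10×€11,000, 31×€12,600 (q = 103 of N = 154).
Individual gaps: 32×(15400−4400) = 352000; 30×(15400−5600) = 294000; 10×(15400−11000) = 44000; 31×(15400−12600) = 86800.
Aggregate gap = €776,800.

€776,800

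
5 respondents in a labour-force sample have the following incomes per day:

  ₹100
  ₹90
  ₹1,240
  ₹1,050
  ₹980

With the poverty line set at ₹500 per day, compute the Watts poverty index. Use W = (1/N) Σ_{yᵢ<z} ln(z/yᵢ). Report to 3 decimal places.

Incomes under z: ₹90, ₹100 (q = 2 of N = 5).
Log gaps: ln(500/90) = 1.7148; ln(500/100) = 1.6094.
W = 3.324236 / 5 = 0.665.

0.665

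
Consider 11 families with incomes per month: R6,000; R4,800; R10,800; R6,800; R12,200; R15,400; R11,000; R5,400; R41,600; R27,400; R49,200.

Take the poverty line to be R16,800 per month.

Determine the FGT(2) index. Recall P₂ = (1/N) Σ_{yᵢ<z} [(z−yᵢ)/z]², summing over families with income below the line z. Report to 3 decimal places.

Poor units: R4,800, R5,400, R6,000, R6,800, R10,800, R11,000, R12,200, R15,400 (q = 8 of N = 11).
Shortfall ratios: (16800−4800)/16800 = 0.7143; (16800−5400)/16800 = 0.6786; (16800−6000)/16800 = 0.6429; (16800−6800)/16800 = 0.5952; (16800−10800)/16800 = 0.3571; (16800−11000)/16800 = 0.3452; (16800−12200)/16800 = 0.2738; (16800−15400)/16800 = 0.0833.
Squared: 0.5102; 0.4605; 0.4133; 0.3543; 0.1276; 0.1192; 0.0750; 0.0069.
Sum = 2.066893; P₂ = 2.066893 / 11 = 0.188.

0.188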